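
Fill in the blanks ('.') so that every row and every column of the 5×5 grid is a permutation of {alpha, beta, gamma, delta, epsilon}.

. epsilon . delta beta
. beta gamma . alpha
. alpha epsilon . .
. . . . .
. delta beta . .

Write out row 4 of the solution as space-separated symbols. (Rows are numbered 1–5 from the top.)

(r1,c3) = alpha
(r2,c4) = epsilon
(r4,c2) = gamma
(r4,c3) = delta
(r4,c5) = epsilon
(r5,c5) = gamma
(r1,c1) = gamma
(r2,c1) = delta
(r3,c1) = beta
(r3,c4) = gamma
(r3,c5) = delta
(r4,c1) = alpha
(r4,c4) = beta

alpha gamma delta beta epsilon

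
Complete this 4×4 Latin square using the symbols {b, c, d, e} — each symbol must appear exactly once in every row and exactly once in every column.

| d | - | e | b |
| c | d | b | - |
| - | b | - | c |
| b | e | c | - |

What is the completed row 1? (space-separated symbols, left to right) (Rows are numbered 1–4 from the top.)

d c e b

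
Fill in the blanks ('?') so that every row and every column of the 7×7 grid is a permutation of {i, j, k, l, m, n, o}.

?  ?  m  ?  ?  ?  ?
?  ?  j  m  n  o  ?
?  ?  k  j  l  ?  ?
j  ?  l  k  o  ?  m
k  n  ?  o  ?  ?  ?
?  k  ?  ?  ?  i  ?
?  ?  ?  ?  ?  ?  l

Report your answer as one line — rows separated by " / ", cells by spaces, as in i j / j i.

l j m n i k o / i l j m n o k / n o k j l m i / j i l k o n m / k n i o m l j / m k o l j i n / o m n i k j l

(r4,c2) = i
(r4,c6) = n
(r5,c3) = i
(r5,c7) = j
(r2,c2) = l
(r3,c6) = m
(r5,c5) = m
(r5,c6) = l
(r6,c5) = j
(r2,c1) = i
(r2,c7) = k
(r3,c2) = o
(r1,c2) = j
(r1,c6) = k
(r3,c1) = n
(r3,c7) = i
(r7,c2) = m
(r7,c6) = j
(r1,c5) = i
(r7,c1) = o
(r7,c3) = n
(r7,c4) = i
(r7,c5) = k
(r1,c1) = l
(r1,c4) = n
(r1,c7) = o
(r6,c1) = m
(r6,c3) = o
(r6,c4) = l
(r6,c7) = n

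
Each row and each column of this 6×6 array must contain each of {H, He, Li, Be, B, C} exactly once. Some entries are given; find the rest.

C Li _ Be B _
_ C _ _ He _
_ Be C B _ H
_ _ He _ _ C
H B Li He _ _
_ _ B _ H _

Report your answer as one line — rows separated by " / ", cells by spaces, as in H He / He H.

C Li H Be B He / Li C Be H He B / He Be C B Li H / B H He Li Be C / H B Li He C Be / Be He B C H Li

Cell (r1,c3): row 1 has {Li,Be,B,C}; column 3 has {He,Li,B,C} → H.
Cell (r1,c6): row 1 has {H,Li,Be,B,C}; column 6 has {H,C} → He.
Cell (r2,c3): row 2 has {He,C}; column 3 has {H,He,Li,B,C} → Be.
Cell (r3,c5): row 3 has {H,Be,B,C}; column 5 has {H,He,B} → Li.
Cell (r4,c2): row 4 has {He,C}; column 2 has {Li,Be,B,C} → H.
Cell (r4,c4): row 4 has {H,He,C}; column 4 has {He,Be,B} → Li.
Cell (r4,c5): row 4 has {H,He,Li,C}; column 5 has {H,He,Li,B} → Be.
Cell (r5,c5): row 5 has {H,He,Li,B}; column 5 has {H,He,Li,Be,B} → C.
Cell (r5,c6): row 5 has {H,He,Li,B,C}; column 6 has {H,He,C} → Be.
Cell (r6,c2): row 6 has {H,B}; column 2 has {H,Li,Be,B,C} → He.
Cell (r6,c4): row 6 has {H,He,B}; column 4 has {He,Li,Be,B} → C.
Cell (r6,c6): row 6 has {H,He,B,C}; column 6 has {H,He,Be,C} → Li.
Cell (r2,c4): row 2 has {He,Be,C}; column 4 has {He,Li,Be,B,C} → H.
Cell (r2,c6): row 2 has {H,He,Be,C}; column 6 has {H,He,Li,Be,C} → B.
Cell (r3,c1): row 3 has {H,Li,Be,B,C}; column 1 has {H,C} → He.
Cell (r4,c1): row 4 has {H,He,Li,Be,C}; column 1 has {H,He,C} → B.
Cell (r6,c1): row 6 has {H,He,Li,B,C}; column 1 has {H,He,B,C} → Be.
Cell (r2,c1): row 2 has {H,He,Be,B,C}; column 1 has {H,He,Be,B,C} → Li.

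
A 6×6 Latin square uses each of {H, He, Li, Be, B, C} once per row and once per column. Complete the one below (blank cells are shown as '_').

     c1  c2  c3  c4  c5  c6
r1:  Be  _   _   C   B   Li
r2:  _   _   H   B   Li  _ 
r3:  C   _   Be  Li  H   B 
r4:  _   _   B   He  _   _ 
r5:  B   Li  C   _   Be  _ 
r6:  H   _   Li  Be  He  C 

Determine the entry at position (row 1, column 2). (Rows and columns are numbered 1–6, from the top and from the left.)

H

At row 1, column 3: row 1 has {Li,Be,B,C}; column 3 has {H,Li,Be,B,C}; that leaves He.
At row 2, column 1: row 2 has {H,Li,B}; column 1 has {H,Be,B,C}; that leaves He.
At row 2, column 6: row 2 has {H,He,Li,B}; column 6 has {Li,B,C}; that leaves Be.
At row 3, column 2: row 3 has {H,Li,Be,B,C}; column 2 has {Li}; that leaves He.
At row 4, column 1: row 4 has {He,B}; column 1 has {H,He,Be,B,C}; that leaves Li.
At row 4, column 5: row 4 has {He,Li,B}; column 5 has {H,He,Li,Be,B}; that leaves C.
At row 4, column 6: row 4 has {He,Li,B,C}; column 6 has {Li,Be,B,C}; that leaves H.
At row 5, column 4: row 5 has {Li,Be,B,C}; column 4 has {He,Li,Be,B,C}; that leaves H.
At row 5, column 6: row 5 has {H,Li,Be,B,C}; column 6 has {H,Li,Be,B,C}; that leaves He.
At row 6, column 2: row 6 has {H,He,Li,Be,C}; column 2 has {He,Li}; that leaves B.
At row 1, column 2: row 1 has {He,Li,Be,B,C}; column 2 has {He,Li,B}; that leaves H.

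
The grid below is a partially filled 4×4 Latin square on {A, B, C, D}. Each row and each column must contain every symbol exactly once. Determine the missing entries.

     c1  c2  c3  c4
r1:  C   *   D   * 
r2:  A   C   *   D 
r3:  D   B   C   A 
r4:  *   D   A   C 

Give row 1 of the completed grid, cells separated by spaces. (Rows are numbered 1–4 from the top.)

C A D B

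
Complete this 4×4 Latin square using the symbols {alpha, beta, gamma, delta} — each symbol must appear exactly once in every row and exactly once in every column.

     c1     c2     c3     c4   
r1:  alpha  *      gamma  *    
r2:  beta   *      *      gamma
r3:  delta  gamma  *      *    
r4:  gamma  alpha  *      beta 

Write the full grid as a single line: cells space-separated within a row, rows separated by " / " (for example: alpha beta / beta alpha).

Cell (r1,c4): row 1 has {alpha,gamma}; column 4 has {beta,gamma} → delta.
Cell (r2,c2): row 2 has {beta,gamma}; column 2 has {alpha,gamma} → delta.
Cell (r2,c3): row 2 has {beta,gamma,delta}; column 3 has {gamma} → alpha.
Cell (r3,c3): row 3 has {gamma,delta}; column 3 has {alpha,gamma} → beta.
Cell (r3,c4): row 3 has {beta,gamma,delta}; column 4 has {beta,gamma,delta} → alpha.
Cell (r4,c3): row 4 has {alpha,beta,gamma}; column 3 has {alpha,beta,gamma} → delta.
Cell (r1,c2): row 1 has {alpha,gamma,delta}; column 2 has {alpha,gamma,delta} → beta.

alpha beta gamma delta / beta delta alpha gamma / delta gamma beta alpha / gamma alpha delta beta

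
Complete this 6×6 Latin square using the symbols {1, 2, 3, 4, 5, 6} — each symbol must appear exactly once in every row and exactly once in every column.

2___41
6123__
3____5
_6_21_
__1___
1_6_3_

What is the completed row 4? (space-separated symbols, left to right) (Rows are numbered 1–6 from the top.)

4 6 5 2 1 3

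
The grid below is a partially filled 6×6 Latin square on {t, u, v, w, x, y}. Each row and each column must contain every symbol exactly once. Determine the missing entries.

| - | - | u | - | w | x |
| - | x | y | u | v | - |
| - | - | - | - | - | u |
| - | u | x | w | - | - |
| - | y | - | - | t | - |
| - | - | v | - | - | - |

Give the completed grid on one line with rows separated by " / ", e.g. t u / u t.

y t u v w x / t x y u v w / w v t y x u / v u x w y t / u y w x t v / x w v t u y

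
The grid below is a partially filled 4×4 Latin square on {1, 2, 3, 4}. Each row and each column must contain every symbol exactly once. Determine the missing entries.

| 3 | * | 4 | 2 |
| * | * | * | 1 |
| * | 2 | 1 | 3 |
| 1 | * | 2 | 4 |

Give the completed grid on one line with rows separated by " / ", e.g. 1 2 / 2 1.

3 1 4 2 / 2 4 3 1 / 4 2 1 3 / 1 3 2 4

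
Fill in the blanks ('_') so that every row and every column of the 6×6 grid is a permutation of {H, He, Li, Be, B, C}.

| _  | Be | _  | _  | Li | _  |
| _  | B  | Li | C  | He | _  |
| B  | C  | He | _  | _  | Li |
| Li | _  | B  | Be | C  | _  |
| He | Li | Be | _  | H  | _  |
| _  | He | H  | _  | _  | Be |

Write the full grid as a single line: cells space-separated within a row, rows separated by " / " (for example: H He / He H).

H Be C He Li B / Be B Li C He H / B C He H Be Li / Li H B Be C He / He Li Be B H C / C He H Li B Be

Cell (r1,c3): row 1 has {Li,Be}; column 3 has {H,He,Li,Be,B} → C.
Cell (r2,c6): row 2 has {He,Li,B,C}; column 6 has {Li,Be} → H.
Cell (r3,c4): row 3 has {He,Li,B,C}; column 4 has {Be,C} → H.
Cell (r3,c5): row 3 has {H,He,Li,B,C}; column 5 has {H,He,Li,C} → Be.
Cell (r4,c2): row 4 has {Li,Be,B,C}; column 2 has {He,Li,Be,B,C} → H.
Cell (r4,c6): row 4 has {H,Li,Be,B,C}; column 6 has {H,Li,Be} → He.
Cell (r5,c4): row 5 has {H,He,Li,Be}; column 4 has {H,Be,C} → B.
Cell (r5,c6): row 5 has {H,He,Li,Be,B}; column 6 has {H,He,Li,Be} → C.
Cell (r6,c1): row 6 has {H,He,Be}; column 1 has {He,Li,B} → C.
Cell (r6,c4): row 6 has {H,He,Be,C}; column 4 has {H,Be,B,C} → Li.
Cell (r6,c5): row 6 has {H,He,Li,Be,C}; column 5 has {H,He,Li,Be,C} → B.
Cell (r1,c1): row 1 has {Li,Be,C}; column 1 has {He,Li,B,C} → H.
Cell (r1,c4): row 1 has {H,Li,Be,C}; column 4 has {H,Li,Be,B,C} → He.
Cell (r1,c6): row 1 has {H,He,Li,Be,C}; column 6 has {H,He,Li,Be,C} → B.
Cell (r2,c1): row 2 has {H,He,Li,B,C}; column 1 has {H,He,Li,B,C} → Be.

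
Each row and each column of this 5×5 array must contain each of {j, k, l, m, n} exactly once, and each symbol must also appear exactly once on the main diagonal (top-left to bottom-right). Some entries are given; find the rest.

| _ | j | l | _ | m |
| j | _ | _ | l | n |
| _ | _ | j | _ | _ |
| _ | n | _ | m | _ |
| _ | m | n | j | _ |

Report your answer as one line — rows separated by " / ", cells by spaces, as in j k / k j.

n j l k m / j k m l n / m l j n k / l n k m j / k m n j l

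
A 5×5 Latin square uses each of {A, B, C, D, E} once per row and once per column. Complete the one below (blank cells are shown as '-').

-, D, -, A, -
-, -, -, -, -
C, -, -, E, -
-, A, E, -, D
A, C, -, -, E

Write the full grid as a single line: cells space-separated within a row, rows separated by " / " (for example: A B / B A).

E D C A B / D E A B C / C B D E A / B A E C D / A C B D E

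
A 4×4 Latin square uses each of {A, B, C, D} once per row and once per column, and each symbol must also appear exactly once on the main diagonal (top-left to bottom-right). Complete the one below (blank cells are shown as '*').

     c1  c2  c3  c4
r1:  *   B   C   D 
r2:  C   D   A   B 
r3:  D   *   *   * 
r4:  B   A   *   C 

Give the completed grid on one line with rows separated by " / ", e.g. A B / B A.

A B C D / C D A B / D C B A / B A D C

row 1 has {B,C,D}; column 1 has {B,C,D}; the diagonal has {C,D} — only A is left for (r1,c1).
row 3 has {D}; column 2 has {A,B,D} — only C is left for (r3,c2).
row 3 has {C,D}; column 3 has {A,C}; the diagonal has {A,C,D} — only B is left for (r3,c3).
row 3 has {B,C,D}; column 4 has {B,C,D} — only A is left for (r3,c4).
row 4 has {A,B,C}; column 3 has {A,B,C} — only D is left for (r4,c3).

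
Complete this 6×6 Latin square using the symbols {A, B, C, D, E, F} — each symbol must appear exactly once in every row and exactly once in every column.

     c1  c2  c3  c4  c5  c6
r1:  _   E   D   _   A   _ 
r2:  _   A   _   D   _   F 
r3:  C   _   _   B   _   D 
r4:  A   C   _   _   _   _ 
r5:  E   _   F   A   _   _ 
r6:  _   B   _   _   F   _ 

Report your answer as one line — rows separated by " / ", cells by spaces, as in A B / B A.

(r2,c1) = B
(r3,c2) = F
(r3,c5) = E
(r5,c2) = D
(r6,c1) = D
(r1,c1) = F
(r1,c4) = C
(r1,c6) = B
(r2,c5) = C
(r3,c3) = A
(r4,c6) = E
(r5,c5) = B
(r5,c6) = C
(r6,c4) = E
(r6,c6) = A
(r2,c3) = E
(r4,c3) = B
(r4,c4) = F
(r4,c5) = D
(r6,c3) = C

F E D C A B / B A E D C F / C F A B E D / A C B F D E / E D F A B C / D B C E F A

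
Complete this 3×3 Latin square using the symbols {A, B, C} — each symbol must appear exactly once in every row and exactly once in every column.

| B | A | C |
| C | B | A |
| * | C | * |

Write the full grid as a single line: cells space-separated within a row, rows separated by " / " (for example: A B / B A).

B A C / C B A / A C B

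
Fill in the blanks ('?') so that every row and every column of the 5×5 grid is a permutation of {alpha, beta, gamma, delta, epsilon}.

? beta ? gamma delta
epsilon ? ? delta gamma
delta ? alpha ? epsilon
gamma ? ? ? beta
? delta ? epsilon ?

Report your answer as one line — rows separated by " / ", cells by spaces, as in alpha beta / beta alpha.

alpha beta epsilon gamma delta / epsilon alpha beta delta gamma / delta gamma alpha beta epsilon / gamma epsilon delta alpha beta / beta delta gamma epsilon alpha

(r1,c1) = alpha
(r1,c3) = epsilon
(r2,c2) = alpha
(r2,c3) = beta
(r3,c2) = gamma
(r3,c4) = beta
(r4,c2) = epsilon
(r4,c3) = delta
(r4,c4) = alpha
(r5,c1) = beta
(r5,c3) = gamma
(r5,c5) = alpha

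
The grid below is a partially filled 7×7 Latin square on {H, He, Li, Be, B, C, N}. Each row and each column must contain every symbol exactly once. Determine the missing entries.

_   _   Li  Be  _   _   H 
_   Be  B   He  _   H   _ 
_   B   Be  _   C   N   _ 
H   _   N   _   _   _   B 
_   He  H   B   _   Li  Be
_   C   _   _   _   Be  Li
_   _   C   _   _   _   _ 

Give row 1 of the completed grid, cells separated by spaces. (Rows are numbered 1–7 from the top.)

He N Li Be B C H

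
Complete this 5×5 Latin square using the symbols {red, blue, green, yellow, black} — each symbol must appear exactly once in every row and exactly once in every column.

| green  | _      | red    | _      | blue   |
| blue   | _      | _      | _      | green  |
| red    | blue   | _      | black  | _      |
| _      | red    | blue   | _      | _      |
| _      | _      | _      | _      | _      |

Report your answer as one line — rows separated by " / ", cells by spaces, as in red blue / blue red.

green black red yellow blue / blue yellow black red green / red blue green black yellow / yellow red blue green black / black green yellow blue red

Cell (r1,c4): row 1 has {red,blue,green}; column 4 has {black} → yellow.
Cell (r2,c4): row 2 has {blue,green}; column 4 has {yellow,black} → red.
Cell (r3,c5): row 3 has {red,blue,black}; column 5 has {blue,green} → yellow.
Cell (r4,c4): row 4 has {red,blue}; column 4 has {red,yellow,black} → green.
Cell (r4,c5): row 4 has {red,blue,green}; column 5 has {blue,green,yellow} → black.
Cell (r5,c4): row 5 is empty so far; column 4 has {red,green,yellow,black} → blue.
Cell (r5,c5): row 5 has {blue}; column 5 has {blue,green,yellow,black} → red.
Cell (r1,c2): row 1 has {red,blue,green,yellow}; column 2 has {red,blue} → black.
Cell (r2,c2): row 2 has {red,blue,green}; column 2 has {red,blue,black} → yellow.
Cell (r2,c3): row 2 has {red,blue,green,yellow}; column 3 has {red,blue} → black.
Cell (r3,c3): row 3 has {red,blue,yellow,black}; column 3 has {red,blue,black} → green.
Cell (r4,c1): row 4 has {red,blue,green,black}; column 1 has {red,blue,green} → yellow.
Cell (r5,c1): row 5 has {red,blue}; column 1 has {red,blue,green,yellow} → black.
Cell (r5,c2): row 5 has {red,blue,black}; column 2 has {red,blue,yellow,black} → green.
Cell (r5,c3): row 5 has {red,blue,green,black}; column 3 has {red,blue,green,black} → yellow.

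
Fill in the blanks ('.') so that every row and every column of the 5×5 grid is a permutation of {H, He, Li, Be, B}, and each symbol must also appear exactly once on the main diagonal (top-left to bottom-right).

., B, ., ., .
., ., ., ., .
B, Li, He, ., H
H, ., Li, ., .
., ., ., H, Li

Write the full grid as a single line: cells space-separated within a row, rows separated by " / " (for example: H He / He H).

Be B H Li He / Li H Be He B / B Li He Be H / H He Li B Be / He Be B H Li

(r1,c1) = Be
(r1,c3) = H
(r1,c5) = He
(r2,c2) = H
(r3,c4) = Be
(r4,c4) = B
(r4,c5) = Be
(r5,c1) = He
(r5,c2) = Be
(r5,c3) = B
(r1,c4) = Li
(r2,c1) = Li
(r2,c3) = Be
(r2,c4) = He
(r2,c5) = B
(r4,c2) = He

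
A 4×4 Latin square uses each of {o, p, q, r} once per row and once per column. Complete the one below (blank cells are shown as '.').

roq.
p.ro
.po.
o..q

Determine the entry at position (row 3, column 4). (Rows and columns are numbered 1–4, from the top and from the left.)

r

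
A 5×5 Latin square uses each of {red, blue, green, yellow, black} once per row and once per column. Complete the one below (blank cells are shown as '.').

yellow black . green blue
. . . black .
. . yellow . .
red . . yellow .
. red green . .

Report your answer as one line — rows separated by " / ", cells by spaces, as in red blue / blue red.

yellow black red green blue / green yellow blue black red / blue green yellow red black / red blue black yellow green / black red green blue yellow

Cell (r1,c3): row 1 has {blue,green,yellow,black}; column 3 has {green,yellow} → red.
Cell (r2,c3): row 2 has {black}; column 3 has {red,green,yellow} → blue.
Cell (r4,c3): row 4 has {red,yellow}; column 3 has {red,blue,green,yellow} → black.
Cell (r4,c5): row 4 has {red,yellow,black}; column 5 has {blue} → green.
Cell (r5,c4): row 5 has {red,green}; column 4 has {green,yellow,black} → blue.
Cell (r2,c1): row 2 has {blue,black}; column 1 has {red,yellow} → green.
Cell (r2,c2): row 2 has {blue,green,black}; column 2 has {red,black} → yellow.
Cell (r2,c5): row 2 has {blue,green,yellow,black}; column 5 has {blue,green} → red.
Cell (r3,c4): row 3 has {yellow}; column 4 has {blue,green,yellow,black} → red.
Cell (r3,c5): row 3 has {red,yellow}; column 5 has {red,blue,green} → black.
Cell (r4,c2): row 4 has {red,green,yellow,black}; column 2 has {red,yellow,black} → blue.
Cell (r5,c1): row 5 has {red,blue,green}; column 1 has {red,green,yellow} → black.
Cell (r5,c5): row 5 has {red,blue,green,black}; column 5 has {red,blue,green,black} → yellow.
Cell (r3,c1): row 3 has {red,yellow,black}; column 1 has {red,green,yellow,black} → blue.
Cell (r3,c2): row 3 has {red,blue,yellow,black}; column 2 has {red,blue,yellow,black} → green.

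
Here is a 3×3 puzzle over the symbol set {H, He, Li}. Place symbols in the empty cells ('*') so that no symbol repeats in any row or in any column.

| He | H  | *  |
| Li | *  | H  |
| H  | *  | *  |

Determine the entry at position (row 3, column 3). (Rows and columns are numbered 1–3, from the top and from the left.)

He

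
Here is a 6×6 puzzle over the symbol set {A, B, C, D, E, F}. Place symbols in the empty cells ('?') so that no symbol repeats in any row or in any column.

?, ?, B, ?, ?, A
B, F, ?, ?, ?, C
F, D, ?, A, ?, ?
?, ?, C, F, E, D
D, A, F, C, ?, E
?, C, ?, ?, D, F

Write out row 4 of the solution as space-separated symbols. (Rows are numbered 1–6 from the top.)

A B C F E D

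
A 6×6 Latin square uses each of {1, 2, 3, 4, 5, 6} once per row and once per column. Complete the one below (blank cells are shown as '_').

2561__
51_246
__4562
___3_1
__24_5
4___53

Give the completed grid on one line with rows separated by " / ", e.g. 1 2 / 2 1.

row 1 has {1,2,5,6}; column 5 has {4,5,6} — only 3 is left for (r1,c5).
row 1 has {1,2,3,5,6}; column 6 has {1,2,3,5,6} — only 4 is left for (r1,c6).
row 2 has {1,2,4,5,6}; column 3 has {2,4,6} — only 3 is left for (r2,c3).
row 3 has {2,4,5,6}; column 2 has {1,5} — only 3 is left for (r3,c2).
row 4 has {1,3}; column 1 has {2,4,5} — only 6 is left for (r4,c1).
row 4 has {1,3,6}; column 3 has {2,3,4,6} — only 5 is left for (r4,c3).
row 4 has {1,3,5,6}; column 5 has {3,4,5,6} — only 2 is left for (r4,c5).
row 5 has {2,4,5}; column 2 has {1,3,5} — only 6 is left for (r5,c2).
row 5 has {2,4,5,6}; column 5 has {2,3,4,5,6} — only 1 is left for (r5,c5).
row 6 has {3,4,5}; column 2 has {1,3,5,6} — only 2 is left for (r6,c2).
row 6 has {2,3,4,5}; column 3 has {2,3,4,5,6} — only 1 is left for (r6,c3).
row 6 has {1,2,3,4,5}; column 4 has {1,2,3,4,5} — only 6 is left for (r6,c4).
row 3 has {2,3,4,5,6}; column 1 has {2,4,5,6} — only 1 is left for (r3,c1).
row 4 has {1,2,3,5,6}; column 2 has {1,2,3,5,6} — only 4 is left for (r4,c2).
row 5 has {1,2,4,5,6}; column 1 has {1,2,4,5,6} — only 3 is left for (r5,c1).

2 5 6 1 3 4 / 5 1 3 2 4 6 / 1 3 4 5 6 2 / 6 4 5 3 2 1 / 3 6 2 4 1 5 / 4 2 1 6 5 3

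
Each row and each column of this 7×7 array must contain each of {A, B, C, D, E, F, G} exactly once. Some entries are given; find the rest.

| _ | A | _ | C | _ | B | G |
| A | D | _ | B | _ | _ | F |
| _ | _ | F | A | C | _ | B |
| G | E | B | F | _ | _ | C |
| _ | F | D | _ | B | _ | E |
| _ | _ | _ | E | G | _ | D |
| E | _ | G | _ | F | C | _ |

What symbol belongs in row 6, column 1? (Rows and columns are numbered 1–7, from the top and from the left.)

B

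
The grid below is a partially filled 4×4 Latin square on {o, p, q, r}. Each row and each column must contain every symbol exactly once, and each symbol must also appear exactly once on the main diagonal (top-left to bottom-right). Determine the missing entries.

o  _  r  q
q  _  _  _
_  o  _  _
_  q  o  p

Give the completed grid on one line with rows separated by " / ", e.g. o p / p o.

o p r q / q r p o / p o q r / r q o p

(r1,c2): row 1 has {o,q,r}; column 2 has {o,q}, so it must be p.
(r2,c2): row 2 has {q}; column 2 has {o,p,q}; the diagonal has {o,p}, so it must be r.
(r2,c3): row 2 has {q,r}; column 3 has {o,r}, so it must be p.
(r2,c4): row 2 has {p,q,r}; column 4 has {p,q}, so it must be o.
(r3,c3): row 3 has {o}; column 3 has {o,p,r}; the diagonal has {o,p,r}, so it must be q.
(r3,c4): row 3 has {o,q}; column 4 has {o,p,q}, so it must be r.
(r4,c1): row 4 has {o,p,q}; column 1 has {o,q}, so it must be r.
(r3,c1): row 3 has {o,q,r}; column 1 has {o,q,r}, so it must be p.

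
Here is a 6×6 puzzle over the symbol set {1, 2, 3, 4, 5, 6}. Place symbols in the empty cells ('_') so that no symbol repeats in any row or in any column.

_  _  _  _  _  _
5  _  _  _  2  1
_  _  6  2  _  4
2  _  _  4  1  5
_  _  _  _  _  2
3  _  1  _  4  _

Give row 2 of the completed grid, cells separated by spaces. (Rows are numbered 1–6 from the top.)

At row 3, column 1: row 3 has {2,4,6}; column 1 has {2,3,5}; that leaves 1.
At row 4, column 3: row 4 has {1,2,4,5}; column 3 has {1,6}; that leaves 3.
At row 6, column 6: row 6 has {1,3,4}; column 6 has {1,2,4,5}; that leaves 6.
At row 1, column 6: row 1 is empty so far; column 6 has {1,2,4,5,6}; that leaves 3.
At row 2, column 3: row 2 has {1,2,5}; column 3 has {1,3,6}; that leaves 4.
At row 4, column 2: row 4 has {1,2,3,4,5}; column 2 is empty so far; that leaves 6.
At row 5, column 3: row 5 has {2}; column 3 has {1,3,4,6}; that leaves 5.
At row 6, column 4: row 6 has {1,3,4,6}; column 4 has {2,4}; that leaves 5.
At row 1, column 3: row 1 has {3}; column 3 has {1,3,4,5,6}; that leaves 2.
At row 2, column 2: row 2 has {1,2,4,5}; column 2 has {6}; that leaves 3.
At row 2, column 4: row 2 has {1,2,3,4,5}; column 4 has {2,4,5}; that leaves 6.

5 3 4 6 2 1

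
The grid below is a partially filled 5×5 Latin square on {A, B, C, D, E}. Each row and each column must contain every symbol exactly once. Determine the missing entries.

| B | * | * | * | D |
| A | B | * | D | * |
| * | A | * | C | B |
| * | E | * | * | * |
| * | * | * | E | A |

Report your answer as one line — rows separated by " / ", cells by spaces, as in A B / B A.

B C E A D / A B C D E / E A D C B / D E A B C / C D B E A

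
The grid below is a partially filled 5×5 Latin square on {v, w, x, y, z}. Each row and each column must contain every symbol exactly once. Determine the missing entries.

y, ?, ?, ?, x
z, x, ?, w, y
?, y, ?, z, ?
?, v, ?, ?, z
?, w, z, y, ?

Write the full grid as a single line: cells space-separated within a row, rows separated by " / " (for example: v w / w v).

y z w v x / z x v w y / v y x z w / w v y x z / x w z y v

(r1,c2) = z
(r1,c4) = v
(r2,c3) = v
(r4,c4) = x
(r5,c5) = v
(r1,c3) = w
(r3,c3) = x
(r3,c5) = w
(r4,c1) = w
(r4,c3) = y
(r5,c1) = x
(r3,c1) = v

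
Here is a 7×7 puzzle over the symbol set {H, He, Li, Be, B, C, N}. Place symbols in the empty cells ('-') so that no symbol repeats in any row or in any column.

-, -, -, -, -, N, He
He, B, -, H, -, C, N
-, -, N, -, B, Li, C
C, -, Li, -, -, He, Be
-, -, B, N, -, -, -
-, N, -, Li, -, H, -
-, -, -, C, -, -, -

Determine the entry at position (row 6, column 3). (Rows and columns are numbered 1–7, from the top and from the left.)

(r2,c3) = Be
(r2,c5) = Li
(r4,c2) = H
(r4,c4) = B
(r4,c5) = N
(r5,c6) = Be
(r6,c7) = B
(r7,c6) = B
(r1,c4) = Be
(r3,c4) = He
(r6,c1) = Be
(r3,c1) = H
(r3,c2) = Be
(r5,c1) = Li
(r5,c7) = H
(r7,c1) = N
(r7,c7) = Li
(r1,c1) = B
(r7,c2) = He
(r7,c3) = H
(r7,c5) = Be
(r1,c3) = C
(r1,c5) = H
(r5,c2) = C
(r5,c5) = He
(r6,c3) = He

He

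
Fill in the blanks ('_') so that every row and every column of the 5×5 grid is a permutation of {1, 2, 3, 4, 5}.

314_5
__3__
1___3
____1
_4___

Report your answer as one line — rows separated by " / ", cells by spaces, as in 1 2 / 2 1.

3 1 4 2 5 / 2 5 3 1 4 / 1 2 5 4 3 / 4 3 2 5 1 / 5 4 1 3 2

At row 1, column 4: row 1 has {1,3,4,5}; column 4 is empty so far; that leaves 2.
At row 5, column 5: row 5 has {4}; column 5 has {1,3,5}; that leaves 2.
At row 2, column 5: row 2 has {3}; column 5 has {1,2,3,5}; that leaves 4.
At row 5, column 1: row 5 has {2,4}; column 1 has {1,3}; that leaves 5.
At row 5, column 3: row 5 has {2,4,5}; column 3 has {3,4}; that leaves 1.
At row 5, column 4: row 5 has {1,2,4,5}; column 4 has {2}; that leaves 3.
At row 2, column 1: row 2 has {3,4}; column 1 has {1,3,5}; that leaves 2.
At row 2, column 2: row 2 has {2,3,4}; column 2 has {1,4}; that leaves 5.
At row 2, column 4: row 2 has {2,3,4,5}; column 4 has {2,3}; that leaves 1.
At row 3, column 2: row 3 has {1,3}; column 2 has {1,4,5}; that leaves 2.
At row 3, column 3: row 3 has {1,2,3}; column 3 has {1,3,4}; that leaves 5.
At row 3, column 4: row 3 has {1,2,3,5}; column 4 has {1,2,3}; that leaves 4.
At row 4, column 1: row 4 has {1}; column 1 has {1,2,3,5}; that leaves 4.
At row 4, column 2: row 4 has {1,4}; column 2 has {1,2,4,5}; that leaves 3.
At row 4, column 3: row 4 has {1,3,4}; column 3 has {1,3,4,5}; that leaves 2.
At row 4, column 4: row 4 has {1,2,3,4}; column 4 has {1,2,3,4}; that leaves 5.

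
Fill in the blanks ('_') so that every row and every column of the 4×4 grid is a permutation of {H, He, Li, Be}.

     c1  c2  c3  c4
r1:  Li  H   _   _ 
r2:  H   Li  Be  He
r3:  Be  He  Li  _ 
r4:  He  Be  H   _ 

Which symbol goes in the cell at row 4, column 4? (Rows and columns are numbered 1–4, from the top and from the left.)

row 1 has {H,Li}; column 3 has {H,Li,Be} — only He is left for (r1,c3).
row 1 has {H,He,Li}; column 4 has {He} — only Be is left for (r1,c4).
row 3 has {He,Li,Be}; column 4 has {He,Be} — only H is left for (r3,c4).
row 4 has {H,He,Be}; column 4 has {H,He,Be} — only Li is left for (r4,c4).

Li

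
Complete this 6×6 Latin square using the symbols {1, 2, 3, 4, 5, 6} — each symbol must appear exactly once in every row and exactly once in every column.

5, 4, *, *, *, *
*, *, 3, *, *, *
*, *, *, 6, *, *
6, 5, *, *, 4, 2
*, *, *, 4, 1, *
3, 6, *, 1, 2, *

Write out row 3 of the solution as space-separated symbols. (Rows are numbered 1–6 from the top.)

(r4,c3) = 1
(r4,c4) = 3
(r5,c1) = 2
(r5,c2) = 3
(r1,c4) = 2
(r2,c4) = 5
(r2,c5) = 6
(r1,c3) = 6
(r1,c5) = 3
(r1,c6) = 1
(r2,c6) = 4
(r3,c5) = 5
(r3,c6) = 3
(r5,c3) = 5
(r5,c6) = 6
(r6,c3) = 4
(r6,c6) = 5
(r2,c1) = 1
(r2,c2) = 2
(r3,c1) = 4
(r3,c2) = 1
(r3,c3) = 2

4 1 2 6 5 3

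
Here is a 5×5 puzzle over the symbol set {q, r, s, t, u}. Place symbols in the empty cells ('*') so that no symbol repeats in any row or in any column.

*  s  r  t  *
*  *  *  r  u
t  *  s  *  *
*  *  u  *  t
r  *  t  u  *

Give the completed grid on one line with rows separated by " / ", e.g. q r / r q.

At row 1, column 5: row 1 has {r,s,t}; column 5 has {t,u}; that leaves q.
At row 2, column 3: row 2 has {r,u}; column 3 has {r,s,t,u}; that leaves q.
At row 3, column 4: row 3 has {s,t}; column 4 has {r,t,u}; that leaves q.
At row 3, column 5: row 3 has {q,s,t}; column 5 has {q,t,u}; that leaves r.
At row 4, column 4: row 4 has {t,u}; column 4 has {q,r,t,u}; that leaves s.
At row 5, column 2: row 5 has {r,t,u}; column 2 has {s}; that leaves q.
At row 5, column 5: row 5 has {q,r,t,u}; column 5 has {q,r,t,u}; that leaves s.
At row 1, column 1: row 1 has {q,r,s,t}; column 1 has {r,t}; that leaves u.
At row 2, column 1: row 2 has {q,r,u}; column 1 has {r,t,u}; that leaves s.
At row 2, column 2: row 2 has {q,r,s,u}; column 2 has {q,s}; that leaves t.
At row 3, column 2: row 3 has {q,r,s,t}; column 2 has {q,s,t}; that leaves u.
At row 4, column 1: row 4 has {s,t,u}; column 1 has {r,s,t,u}; that leaves q.
At row 4, column 2: row 4 has {q,s,t,u}; column 2 has {q,s,t,u}; that leaves r.

u s r t q / s t q r u / t u s q r / q r u s t / r q t u s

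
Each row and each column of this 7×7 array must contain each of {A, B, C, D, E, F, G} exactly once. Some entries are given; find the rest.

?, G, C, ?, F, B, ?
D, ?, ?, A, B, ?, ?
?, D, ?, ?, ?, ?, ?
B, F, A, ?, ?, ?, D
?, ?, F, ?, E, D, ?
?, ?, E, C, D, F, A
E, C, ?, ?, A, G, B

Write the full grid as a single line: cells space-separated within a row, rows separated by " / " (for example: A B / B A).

A G C D F B E / D E G A B C F / F D B E G A C / B F A G C E D / C A F B E D G / G B E C D F A / E C D F A G B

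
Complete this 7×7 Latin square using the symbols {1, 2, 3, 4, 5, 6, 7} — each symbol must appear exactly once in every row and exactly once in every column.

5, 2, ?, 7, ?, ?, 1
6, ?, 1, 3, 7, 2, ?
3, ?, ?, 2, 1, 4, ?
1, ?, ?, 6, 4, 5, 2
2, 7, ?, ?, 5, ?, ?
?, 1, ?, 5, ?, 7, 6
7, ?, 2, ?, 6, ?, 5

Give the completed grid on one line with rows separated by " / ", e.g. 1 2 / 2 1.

(r1,c5) = 3
(r1,c6) = 6
(r2,c7) = 4
(r3,c7) = 7
(r4,c2) = 3
(r4,c3) = 7
(r5,c7) = 3
(r6,c1) = 4
(r6,c3) = 3
(r6,c5) = 2
(r7,c2) = 4
(r7,c4) = 1
(r7,c6) = 3
(r1,c3) = 4
(r2,c2) = 5
(r3,c2) = 6
(r3,c3) = 5
(r5,c3) = 6
(r5,c4) = 4
(r5,c6) = 1

5 2 4 7 3 6 1 / 6 5 1 3 7 2 4 / 3 6 5 2 1 4 7 / 1 3 7 6 4 5 2 / 2 7 6 4 5 1 3 / 4 1 3 5 2 7 6 / 7 4 2 1 6 3 5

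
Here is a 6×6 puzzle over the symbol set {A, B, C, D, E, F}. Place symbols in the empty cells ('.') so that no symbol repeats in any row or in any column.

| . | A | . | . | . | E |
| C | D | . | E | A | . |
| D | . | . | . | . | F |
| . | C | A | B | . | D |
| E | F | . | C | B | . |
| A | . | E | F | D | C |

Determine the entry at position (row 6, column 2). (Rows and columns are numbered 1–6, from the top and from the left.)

B

row 1 has {A,E}; column 4 has {B,C,E,F} — only D is left for (r1,c4).
row 2 has {A,C,D,E}; column 6 has {C,D,E,F} — only B is left for (r2,c6).
row 3 has {D,F}; column 4 has {B,C,D,E,F} — only A is left for (r3,c4).
row 4 has {A,B,C,D}; column 1 has {A,C,D,E} — only F is left for (r4,c1).
row 4 has {A,B,C,D,F}; column 5 has {A,B,D} — only E is left for (r4,c5).
row 5 has {B,C,E,F}; column 3 has {A,E} — only D is left for (r5,c3).
row 5 has {B,C,D,E,F}; column 6 has {B,C,D,E,F} — only A is left for (r5,c6).
row 6 has {A,C,D,E,F}; column 2 has {A,C,D,F} — only B is left for (r6,c2).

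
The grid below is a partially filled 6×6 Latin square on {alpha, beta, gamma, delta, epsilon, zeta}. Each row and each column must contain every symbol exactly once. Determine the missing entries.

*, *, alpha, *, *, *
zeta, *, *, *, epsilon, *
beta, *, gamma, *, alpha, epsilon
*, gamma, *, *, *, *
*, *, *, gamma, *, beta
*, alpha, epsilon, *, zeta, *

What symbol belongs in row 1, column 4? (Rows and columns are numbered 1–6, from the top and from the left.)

(r5,c5): row 5 has {beta,gamma}; column 5 has {alpha,epsilon,zeta}, so it must be delta.
(r4,c5): row 4 has {gamma}; column 5 has {alpha,delta,epsilon,zeta}, so it must be beta.
(r5,c3): row 5 has {beta,gamma,delta}; column 3 has {alpha,gamma,epsilon}, so it must be zeta.
(r1,c5): row 1 has {alpha}; column 5 has {alpha,beta,delta,epsilon,zeta}, so it must be gamma.
(r4,c3): row 4 has {beta,gamma}; column 3 has {alpha,gamma,epsilon,zeta}, so it must be delta.
(r5,c2): row 5 has {beta,gamma,delta,zeta}; column 2 has {alpha,gamma}, so it must be epsilon.
(r2,c3): row 2 has {epsilon,zeta}; column 3 has {alpha,gamma,delta,epsilon,zeta}, so it must be beta.
(r5,c1): row 5 has {beta,gamma,delta,epsilon,zeta}; column 1 has {beta,zeta}, so it must be alpha.
(r2,c2): row 2 has {beta,epsilon,zeta}; column 2 has {alpha,gamma,epsilon}, so it must be delta.
(r2,c4): row 2 has {beta,delta,epsilon,zeta}; column 4 has {gamma}, so it must be alpha.
(r2,c6): row 2 has {alpha,beta,delta,epsilon,zeta}; column 6 has {beta,epsilon}, so it must be gamma.
(r3,c2): row 3 has {alpha,beta,gamma,epsilon}; column 2 has {alpha,gamma,delta,epsilon}, so it must be zeta.
(r3,c4): row 3 has {alpha,beta,gamma,epsilon,zeta}; column 4 has {alpha,gamma}, so it must be delta.
(r4,c1): row 4 has {beta,gamma,delta}; column 1 has {alpha,beta,zeta}, so it must be epsilon.
(r4,c4): row 4 has {beta,gamma,delta,epsilon}; column 4 has {alpha,gamma,delta}, so it must be zeta.
(r4,c6): row 4 has {beta,gamma,delta,epsilon,zeta}; column 6 has {beta,gamma,epsilon}, so it must be alpha.
(r6,c4): row 6 has {alpha,epsilon,zeta}; column 4 has {alpha,gamma,delta,zeta}, so it must be beta.
(r6,c6): row 6 has {alpha,beta,epsilon,zeta}; column 6 has {alpha,beta,gamma,epsilon}, so it must be delta.
(r1,c1): row 1 has {alpha,gamma}; column 1 has {alpha,beta,epsilon,zeta}, so it must be delta.
(r1,c2): row 1 has {alpha,gamma,delta}; column 2 has {alpha,gamma,delta,epsilon,zeta}, so it must be beta.
(r1,c4): row 1 has {alpha,beta,gamma,delta}; column 4 has {alpha,beta,gamma,delta,zeta}, so it must be epsilon.

epsilon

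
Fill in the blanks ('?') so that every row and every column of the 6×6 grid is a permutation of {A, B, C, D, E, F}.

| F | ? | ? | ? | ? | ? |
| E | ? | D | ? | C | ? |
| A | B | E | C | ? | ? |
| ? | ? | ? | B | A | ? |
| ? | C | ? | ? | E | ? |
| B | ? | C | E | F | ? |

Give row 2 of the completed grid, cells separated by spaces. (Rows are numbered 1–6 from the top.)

E F D A C B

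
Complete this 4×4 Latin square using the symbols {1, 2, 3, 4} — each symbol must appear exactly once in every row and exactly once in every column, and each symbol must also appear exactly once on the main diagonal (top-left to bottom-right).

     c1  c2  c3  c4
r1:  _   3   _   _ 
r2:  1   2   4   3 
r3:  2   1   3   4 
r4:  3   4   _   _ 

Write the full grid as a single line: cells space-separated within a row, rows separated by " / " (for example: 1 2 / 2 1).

4 3 1 2 / 1 2 4 3 / 2 1 3 4 / 3 4 2 1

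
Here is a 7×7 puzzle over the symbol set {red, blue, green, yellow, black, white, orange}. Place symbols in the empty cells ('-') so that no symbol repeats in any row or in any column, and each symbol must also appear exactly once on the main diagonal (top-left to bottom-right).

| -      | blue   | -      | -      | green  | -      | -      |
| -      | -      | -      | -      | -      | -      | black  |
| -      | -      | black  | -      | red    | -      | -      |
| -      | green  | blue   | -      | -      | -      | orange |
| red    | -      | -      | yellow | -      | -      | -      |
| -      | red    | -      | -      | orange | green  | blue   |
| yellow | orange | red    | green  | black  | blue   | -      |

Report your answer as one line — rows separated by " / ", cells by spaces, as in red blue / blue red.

(r7,c7) = white
(r1,c1) = orange
(r2,c2) = yellow
(r3,c2) = white
(r4,c4) = red
(r5,c2) = black
(r5,c5) = blue
(r5,c7) = green
(r2,c5) = white
(r3,c7) = yellow
(r4,c5) = yellow
(r1,c7) = red
(r3,c6) = orange
(r5,c6) = white
(r2,c6) = red
(r3,c4) = blue
(r4,c6) = black
(r5,c3) = orange
(r1,c6) = yellow
(r2,c3) = green
(r2,c4) = orange
(r3,c1) = green
(r4,c1) = white
(r6,c1) = black
(r6,c4) = white
(r1,c3) = white
(r1,c4) = black
(r2,c1) = blue
(r6,c3) = yellow

orange blue white black green yellow red / blue yellow green orange white red black / green white black blue red orange yellow / white green blue red yellow black orange / red black orange yellow blue white green / black red yellow white orange green blue / yellow orange red green black blue white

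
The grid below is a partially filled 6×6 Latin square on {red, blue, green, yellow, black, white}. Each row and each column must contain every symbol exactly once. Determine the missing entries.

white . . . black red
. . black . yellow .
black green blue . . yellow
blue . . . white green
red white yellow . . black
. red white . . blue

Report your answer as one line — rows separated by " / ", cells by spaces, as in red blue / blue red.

white yellow green blue black red / green blue black red yellow white / black green blue white red yellow / blue black red yellow white green / red white yellow green blue black / yellow red white black green blue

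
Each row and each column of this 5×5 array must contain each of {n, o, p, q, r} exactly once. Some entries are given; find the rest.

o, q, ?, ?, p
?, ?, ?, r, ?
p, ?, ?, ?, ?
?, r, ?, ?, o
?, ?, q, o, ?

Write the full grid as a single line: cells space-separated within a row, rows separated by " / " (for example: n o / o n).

o q r n p / n o p r q / p n o q r / q r n p o / r p q o n

Cell (r1,c4): row 1 has {o,p,q}; column 4 has {o,r} → n.
Cell (r3,c4): row 3 has {p}; column 4 has {n,o,r} → q.
Cell (r4,c4): row 4 has {o,r}; column 4 has {n,o,q,r} → p.
Cell (r1,c3): row 1 has {n,o,p,q}; column 3 has {q} → r.
Cell (r4,c3): row 4 has {o,p,r}; column 3 has {q,r} → n.
Cell (r3,c3): row 3 has {p,q}; column 3 has {n,q,r} → o.
Cell (r4,c1): row 4 has {n,o,p,r}; column 1 has {o,p} → q.
Cell (r2,c1): row 2 has {r}; column 1 has {o,p,q} → n.
Cell (r2,c3): row 2 has {n,r}; column 3 has {n,o,q,r} → p.
Cell (r2,c5): row 2 has {n,p,r}; column 5 has {o,p} → q.
Cell (r3,c2): row 3 has {o,p,q}; column 2 has {q,r} → n.
Cell (r3,c5): row 3 has {n,o,p,q}; column 5 has {o,p,q} → r.
Cell (r5,c1): row 5 has {o,q}; column 1 has {n,o,p,q} → r.
Cell (r5,c2): row 5 has {o,q,r}; column 2 has {n,q,r} → p.
Cell (r5,c5): row 5 has {o,p,q,r}; column 5 has {o,p,q,r} → n.
Cell (r2,c2): row 2 has {n,p,q,r}; column 2 has {n,p,q,r} → o.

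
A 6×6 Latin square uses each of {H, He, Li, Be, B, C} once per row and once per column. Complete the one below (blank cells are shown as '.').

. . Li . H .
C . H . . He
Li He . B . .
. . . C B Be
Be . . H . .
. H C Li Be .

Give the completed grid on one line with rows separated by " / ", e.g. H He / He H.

B Be Li He H C / C B H Be Li He / Li He Be B C H / H Li He C B Be / Be C B H He Li / He H C Li Be B

At row 2, column 4: row 2 has {H,He,C}; column 4 has {H,Li,B,C}; that leaves Be.
At row 2, column 5: row 2 has {H,He,Be,C}; column 5 has {H,Be,B}; that leaves Li.
At row 3, column 3: row 3 has {He,Li,B}; column 3 has {H,Li,C}; that leaves Be.
At row 3, column 5: row 3 has {He,Li,Be,B}; column 5 has {H,Li,Be,B}; that leaves C.
At row 3, column 6: row 3 has {He,Li,Be,B,C}; column 6 has {He,Be}; that leaves H.
At row 4, column 2: row 4 has {Be,B,C}; column 2 has {H,He}; that leaves Li.
At row 4, column 3: row 4 has {Li,Be,B,C}; column 3 has {H,Li,Be,C}; that leaves He.
At row 5, column 3: row 5 has {H,Be}; column 3 has {H,He,Li,Be,C}; that leaves B.
At row 5, column 5: row 5 has {H,Be,B}; column 5 has {H,Li,Be,B,C}; that leaves He.
At row 6, column 6: row 6 has {H,Li,Be,C}; column 6 has {H,He,Be}; that leaves B.
At row 1, column 4: row 1 has {H,Li}; column 4 has {H,Li,Be,B,C}; that leaves He.
At row 1, column 6: row 1 has {H,He,Li}; column 6 has {H,He,Be,B}; that leaves C.
At row 2, column 2: row 2 has {H,He,Li,Be,C}; column 2 has {H,He,Li}; that leaves B.
At row 4, column 1: row 4 has {He,Li,Be,B,C}; column 1 has {Li,Be,C}; that leaves H.
At row 5, column 2: row 5 has {H,He,Be,B}; column 2 has {H,He,Li,B}; that leaves C.
At row 5, column 6: row 5 has {H,He,Be,B,C}; column 6 has {H,He,Be,B,C}; that leaves Li.
At row 6, column 1: row 6 has {H,Li,Be,B,C}; column 1 has {H,Li,Be,C}; that leaves He.
At row 1, column 1: row 1 has {H,He,Li,C}; column 1 has {H,He,Li,Be,C}; that leaves B.
At row 1, column 2: row 1 has {H,He,Li,B,C}; column 2 has {H,He,Li,B,C}; that leaves Be.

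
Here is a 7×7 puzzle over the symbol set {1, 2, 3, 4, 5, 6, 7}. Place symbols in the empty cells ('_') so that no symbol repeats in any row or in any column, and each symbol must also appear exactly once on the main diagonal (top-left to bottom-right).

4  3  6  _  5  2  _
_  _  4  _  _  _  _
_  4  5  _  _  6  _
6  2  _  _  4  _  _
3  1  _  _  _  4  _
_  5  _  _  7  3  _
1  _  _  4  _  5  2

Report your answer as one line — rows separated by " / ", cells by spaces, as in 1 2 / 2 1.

4 3 6 7 5 2 1 / 5 7 4 3 2 1 6 / 7 4 5 2 1 6 3 / 6 2 3 1 4 7 5 / 3 1 2 5 6 4 7 / 2 5 1 6 7 3 4 / 1 6 7 4 3 5 2

At row 5, column 5: row 5 has {1,3,4}; column 5 has {4,5,7}; the diagonal has {2,3,4,5}; that leaves 6.
At row 6, column 1: row 6 has {3,5,7}; column 1 has {1,3,4,6}; that leaves 2.
At row 6, column 3: row 6 has {2,3,5,7}; column 3 has {4,5,6}; that leaves 1.
At row 6, column 4: row 6 has {1,2,3,5,7}; column 4 has {4}; that leaves 6.
At row 6, column 7: row 6 has {1,2,3,5,6,7}; column 7 has {2}; that leaves 4.
At row 7, column 5: row 7 has {1,2,4,5}; column 5 has {4,5,6,7}; that leaves 3.
At row 2, column 2: row 2 has {4}; column 2 has {1,2,3,4,5}; the diagonal has {2,3,4,5,6}; that leaves 7.
At row 2, column 6: row 2 has {4,7}; column 6 has {2,3,4,5,6}; that leaves 1.
At row 3, column 1: row 3 has {4,5,6}; column 1 has {1,2,3,4,6}; that leaves 7.
At row 4, column 4: row 4 has {2,4,6}; column 4 has {4,6}; the diagonal has {2,3,4,5,6,7}; that leaves 1.
At row 4, column 6: row 4 has {1,2,4,6}; column 6 has {1,2,3,4,5,6}; that leaves 7.
At row 7, column 2: row 7 has {1,2,3,4,5}; column 2 has {1,2,3,4,5,7}; that leaves 6.
At row 7, column 3: row 7 has {1,2,3,4,5,6}; column 3 has {1,4,5,6}; that leaves 7.
At row 1, column 4: row 1 has {2,3,4,5,6}; column 4 has {1,4,6}; that leaves 7.
At row 1, column 7: row 1 has {2,3,4,5,6,7}; column 7 has {2,4}; that leaves 1.
At row 2, column 1: row 2 has {1,4,7}; column 1 has {1,2,3,4,6,7}; that leaves 5.
At row 2, column 5: row 2 has {1,4,5,7}; column 5 has {3,4,5,6,7}; that leaves 2.
At row 3, column 5: row 3 has {4,5,6,7}; column 5 has {2,3,4,5,6,7}; that leaves 1.
At row 3, column 7: row 3 has {1,4,5,6,7}; column 7 has {1,2,4}; that leaves 3.
At row 4, column 3: row 4 has {1,2,4,6,7}; column 3 has {1,4,5,6,7}; that leaves 3.
At row 4, column 7: row 4 has {1,2,3,4,6,7}; column 7 has {1,2,3,4}; that leaves 5.
At row 5, column 3: row 5 has {1,3,4,6}; column 3 has {1,3,4,5,6,7}; that leaves 2.
At row 5, column 4: row 5 has {1,2,3,4,6}; column 4 has {1,4,6,7}; that leaves 5.
At row 5, column 7: row 5 has {1,2,3,4,5,6}; column 7 has {1,2,3,4,5}; that leaves 7.
At row 2, column 4: row 2 has {1,2,4,5,7}; column 4 has {1,4,5,6,7}; that leaves 3.
At row 2, column 7: row 2 has {1,2,3,4,5,7}; column 7 has {1,2,3,4,5,7}; that leaves 6.
At row 3, column 4: row 3 has {1,3,4,5,6,7}; column 4 has {1,3,4,5,6,7}; that leaves 2.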